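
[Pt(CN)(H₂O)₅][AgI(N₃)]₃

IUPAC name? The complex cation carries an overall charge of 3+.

pentaaquacyanoplatinum(IV) azidoiodoargentate(I)

Both ions are complex: the cation is named first with the plain metal name, the anion second with the -ate form; each ion's ligands are alphabetised independently.
The complex cation is given as 3+; its ligand charges sum to -1, so Pt = +4.
With 3 anions per cation, each anion must be 3/3 = 1−.
Anion: ligand charges sum to -2; for the ion to be 1−, Ag = +1.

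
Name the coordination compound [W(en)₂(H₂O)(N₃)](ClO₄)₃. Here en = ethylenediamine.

aquaazidobis(ethylenediamine)tungsten(IV) perchlorate

The 3 perchlorate counter-ions carry a total charge of -3, so each complex ion is 3+.
Ligand charges: 1×azido (-1 each), 1×aqua (neutral), 2×ethylenediamine (neutral); total -1. So W + (-1) = 3+, giving W = +4.
Ligands are named alphabetically: aqua before azido before ethylenediamine.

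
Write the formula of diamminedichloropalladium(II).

[PdCl2(NH3)2]

Ligands: 2 ammine (NH3, neutral), 2 chloro (Cl, -1). Ligand charge sum = -2.
With Pd in oxidation state +2, the complex ion is [Pd...].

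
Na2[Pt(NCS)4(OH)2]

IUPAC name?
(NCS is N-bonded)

The 2 sodium counter-ions carry a total charge of +2, so each complex ion is 2−.
Ligand charges: 4×isothiocyanato (-1 each), 2×hydroxo (-1 each); total -6. So Pt + (-6) = 2−, giving Pt = +4.
The complex ion is anionic, so platinum takes the -ate form platinate(IV).

sodium dihydroxotetraisothiocyanatoplatinate(IV)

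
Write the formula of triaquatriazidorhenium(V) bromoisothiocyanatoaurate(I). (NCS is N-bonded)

Cation [Re…]: ligand charges -3, Re(V) ⇒ ion charge 2+.
Anion [Au…]: ligand charges -2, Au(I) ⇒ ion charge 1−.
One 2+ cation requires 2 of the 1− anion.

[Re(H2O)3(N3)3][AuBr(NCS)]2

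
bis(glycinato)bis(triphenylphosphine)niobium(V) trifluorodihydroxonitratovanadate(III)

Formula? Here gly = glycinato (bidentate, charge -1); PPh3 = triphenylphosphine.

Cation [Nb…]: ligand charges -2, Nb(V) ⇒ ion charge 3+.
Anion [V…]: ligand charges -6, V(III) ⇒ ion charge 3−.

[Nb(gly)2(PPh3)2][VF3(NO3)(OH)2]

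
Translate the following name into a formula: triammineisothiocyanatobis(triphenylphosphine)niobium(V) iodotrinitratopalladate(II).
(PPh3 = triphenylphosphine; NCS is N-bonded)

Cation [Nb…]: ligand charges -1, Nb(V) ⇒ ion charge 4+.
Anion [Pd…]: ligand charges -4, Pd(II) ⇒ ion charge 2−.
One 4+ cation requires 2 of the 2− anion.

[Nb(NCS)(NH3)3(PPh3)2][PdI(NO3)3]2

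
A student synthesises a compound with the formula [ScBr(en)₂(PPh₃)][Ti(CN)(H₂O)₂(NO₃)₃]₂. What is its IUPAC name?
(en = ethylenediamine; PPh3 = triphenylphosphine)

Both ions are complex: the cation is named first with the plain metal name, the anion second with the -ate form; each ion's ligands are alphabetised independently.
Scandium is always +3 in its complexes; the cation's ligand charges sum to -1, so the complex cation is 2+.
With 2 anions per cation, each anion must be 2/2 = 1−.
Anion: ligand charges sum to -4; for the ion to be 1−, Ti = +3.

bromobis(ethylenediamine)(triphenylphosphine)scandium(III) diaquacyanotrinitratotitanate(III)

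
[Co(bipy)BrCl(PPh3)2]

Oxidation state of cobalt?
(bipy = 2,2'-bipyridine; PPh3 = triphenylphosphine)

+2

No counter-ion: the bracketed complex is neutral.
Ligand charges: 1×Cl = -1; 1×bipy neutral; 2×PPh3 neutral; 1×Br = -1; sum -2.
Co + (-2) = 0 ⇒ Co is +2.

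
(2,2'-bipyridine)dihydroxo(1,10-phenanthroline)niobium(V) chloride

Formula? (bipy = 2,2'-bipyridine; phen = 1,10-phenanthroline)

Ligands: 1 2,2'-bipyridine (bipy, neutral), 1 1,10-phenanthroline (phen, neutral), 2 hydroxo (OH, -1). Ligand charge sum = -2.
Charge balance with chloride (-1) requires 1 complex ion per 3 chloride.

[Nb(bipy)(OH)2(phen)]Cl3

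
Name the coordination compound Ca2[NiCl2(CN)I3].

calcium dichlorocyanotriiodonickelate(II)

The 2 calcium counter-ions carry a total charge of +4, so each complex ion is 4−.
Ligand charges: 3×iodo (-1 each), 2×chloro (-1 each), 1×cyano (-1 each); total -6. So Ni + (-6) = 4−, giving Ni = +2.
Ligands are named alphabetically: chloro before cyano before iodo.
The complex ion is anionic, so nickel takes the -ate form nickelate(II).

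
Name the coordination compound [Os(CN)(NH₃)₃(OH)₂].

triamminecyanodihydroxoosmium(III)

There is no counter-ion, so the complex is neutral overall.
Ligand charges: 2×hydroxo (-1 each), 1×cyano (-1 each), 3×ammine (neutral); total -3. So Os + (-3) = 0, giving Os = +3.
Ligands are named alphabetically: ammine before cyano before hydroxo.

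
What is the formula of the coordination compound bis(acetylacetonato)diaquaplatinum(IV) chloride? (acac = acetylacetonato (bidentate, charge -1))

[Pt(acac)2(H2O)2]Cl2

Ligands: 2 acetylacetonato (acac, -1), 2 aqua (H2O, neutral). Ligand charge sum = -2.
With Pt in oxidation state +4, the complex ion is [Pt...]^2+.
Charge balance with chloride (-1) requires 1 complex ion per 2 chloride.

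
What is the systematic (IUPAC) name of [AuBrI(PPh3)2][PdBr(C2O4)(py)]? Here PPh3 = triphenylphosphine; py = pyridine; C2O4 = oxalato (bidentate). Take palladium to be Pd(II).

Both ions are complex: the cation is named first with the plain metal name, the anion second with the -ate form; each ion's ligands are alphabetised independently.
Pd is given as +2; the anion's ligand charges sum to -3, so the complex anion is 1−.
A 1:1 salt means the cation carries the equal and opposite charge, 1+.
Cation: ligand charges sum to -2; for the ion to be 1+, Au = +3.

bromoiodobis(triphenylphosphine)gold(III) bromooxalato(pyridine)palladate(II)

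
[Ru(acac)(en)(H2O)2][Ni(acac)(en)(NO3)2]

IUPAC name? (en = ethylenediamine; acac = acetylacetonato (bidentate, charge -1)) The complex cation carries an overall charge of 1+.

(acetylacetonato)diaqua(ethylenediamine)ruthenium(II) (acetylacetonato)(ethylenediamine)dinitratonickelate(II)

The complex cation is given as 1+; its ligand charges sum to -1, so Ru = +2.
A 1:1 salt means the anion carries the equal and opposite charge, 1−.
Anion: ligand charges sum to -3; for the ion to be 1−, Ni = +2.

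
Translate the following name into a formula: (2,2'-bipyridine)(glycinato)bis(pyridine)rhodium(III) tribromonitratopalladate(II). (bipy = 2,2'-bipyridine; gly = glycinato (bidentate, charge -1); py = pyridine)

Cation [Rh…]: ligand charges -1, Rh(III) ⇒ ion charge 2+.
Anion [Pd…]: ligand charges -4, Pd(II) ⇒ ion charge 2−.
One 2+ cation balances one 2− anion.

[Rh(bipy)(gly)(py)2][PdBr3(NO3)]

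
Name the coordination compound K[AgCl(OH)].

potassium chlorohydroxoargentate(I)

The 1 potassium counter-ion carries a total charge of +1, so each complex ion is 1−.
Ligand charges: 1×hydroxo (-1 each), 1×chloro (-1 each); total -2. So Ag + (-2) = 1−, giving Ag = +1.
Ligands are named alphabetically: chloro before hydroxo.
The complex ion is anionic, so silver takes the -ate form argentate(I).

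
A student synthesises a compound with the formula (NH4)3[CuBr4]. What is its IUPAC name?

The 3 ammonium counter-ions carry a total charge of +3, so each complex ion is 3−.
Ligand charges: 4×bromo (-1 each); total -4. So Cu + (-4) = 3−, giving Cu = +1.
The complex ion is anionic, so copper takes the -ate form cuprate(I).

ammonium tetrabromocuprate(I)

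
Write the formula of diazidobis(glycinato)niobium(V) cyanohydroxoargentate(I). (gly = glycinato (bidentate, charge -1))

Cation [Nb…]: ligand charges -4, Nb(V) ⇒ ion charge 1+.
Anion [Ag…]: ligand charges -2, Ag(I) ⇒ ion charge 1−.
One 1+ cation balances one 1− anion.

[Nb(gly)2(N3)2][Ag(CN)(OH)]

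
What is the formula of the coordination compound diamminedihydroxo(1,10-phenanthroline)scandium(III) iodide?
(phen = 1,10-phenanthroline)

[Sc(NH3)2(OH)2(phen)]I

Ligands: 1 1,10-phenanthroline (phen, neutral), 2 hydroxo (OH, -1), 2 ammine (NH3, neutral). Ligand charge sum = -2.
With Sc in oxidation state +3, the complex ion is [Sc...]^1+.
Charge balance with iodide (-1) requires 1 complex ion per 1 iodide.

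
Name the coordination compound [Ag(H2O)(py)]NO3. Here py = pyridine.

aqua(pyridine)silver(I) nitrate

The 1 nitrate counter-ion carries a total charge of -1, so each complex ion is 1+.
Ligand charges: 1×pyridine (neutral), 1×aqua (neutral); total 0. So Ag + (0) = 1+, giving Ag = +1.
Ligands are named alphabetically: aqua before pyridine.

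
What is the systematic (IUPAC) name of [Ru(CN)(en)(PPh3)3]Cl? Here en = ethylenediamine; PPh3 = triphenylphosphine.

The 1 chloride counter-ion carries a total charge of -1, so each complex ion is 1+.
Ligand charges: 1×ethylenediamine (neutral), 1×cyano (-1 each), 3×triphenylphosphine (neutral); total -1. So Ru + (-1) = 1+, giving Ru = +2.
Ligands are named alphabetically: cyano before ethylenediamine before triphenylphosphine.

cyano(ethylenediamine)tris(triphenylphosphine)ruthenium(II) chloride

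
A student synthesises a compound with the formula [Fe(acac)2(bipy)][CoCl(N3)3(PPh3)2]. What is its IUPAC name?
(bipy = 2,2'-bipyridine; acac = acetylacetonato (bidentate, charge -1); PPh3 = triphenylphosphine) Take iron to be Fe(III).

bis(acetylacetonato)(2,2'-bipyridine)iron(III) triazidochlorobis(triphenylphosphine)cobaltate(III)

Both ions are complex: the cation is named first with the plain metal name, the anion second with the -ate form; each ion's ligands are alphabetised independently.
Fe is given as +3; the cation's ligand charges sum to -2, so the complex cation is 1+.
A 1:1 salt means the anion carries the equal and opposite charge, 1−.
Anion: ligand charges sum to -4; for the ion to be 1−, Co = +3.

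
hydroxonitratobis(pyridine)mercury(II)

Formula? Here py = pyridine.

[Hg(NO3)(OH)(py)2]

Ligands: 2 pyridine (py, neutral), 1 nitrato (NO3, -1), 1 hydroxo (OH, -1). Ligand charge sum = -2.
With Hg in oxidation state +2, the complex ion is [Hg...].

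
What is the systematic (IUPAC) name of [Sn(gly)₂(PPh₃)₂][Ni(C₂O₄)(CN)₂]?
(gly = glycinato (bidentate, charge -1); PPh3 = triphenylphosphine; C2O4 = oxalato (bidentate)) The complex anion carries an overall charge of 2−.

bis(glycinato)bis(triphenylphosphine)tin(IV) dicyanooxalatonickelate(II)

Both ions are complex: the cation is named first with the plain metal name, the anion second with the -ate form; each ion's ligands are alphabetised independently.
The complex anion is given as 2−; its ligand charges sum to -4, so Ni = +2.
A 1:1 salt means the cation carries the equal and opposite charge, 2+.
Cation: ligand charges sum to -2; for the ion to be 2+, Sn = +4.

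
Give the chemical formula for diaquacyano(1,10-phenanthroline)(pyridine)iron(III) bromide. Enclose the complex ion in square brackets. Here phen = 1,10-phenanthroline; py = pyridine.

[Fe(CN)(H2O)2(phen)(py)]Br2

Ligands: 1 1,10-phenanthroline (phen, neutral), 1 pyridine (py, neutral), 1 cyano (CN, -1), 2 aqua (H2O, neutral). Ligand charge sum = -1.
Charge balance with bromide (-1) requires 1 complex ion per 2 bromide.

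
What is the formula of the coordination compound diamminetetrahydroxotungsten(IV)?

Ligands: 4 hydroxo (OH, -1), 2 ammine (NH3, neutral). Ligand charge sum = -4.
With W in oxidation state +4, the complex ion is [W...].

[W(NH3)2(OH)4]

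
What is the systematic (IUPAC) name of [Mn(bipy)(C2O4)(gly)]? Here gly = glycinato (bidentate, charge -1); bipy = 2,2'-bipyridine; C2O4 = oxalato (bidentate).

There is no counter-ion, so the complex is neutral overall.
Ligand charges: 1×glycinato (-1 each), 1×2,2'-bipyridine (neutral), 1×oxalato (-2 each); total -3. So Mn + (-3) = 0, giving Mn = +3.
Ligands are named alphabetically: bipyridine before glycinato before oxalato.

(2,2'-bipyridine)(glycinato)oxalatomanganese(III)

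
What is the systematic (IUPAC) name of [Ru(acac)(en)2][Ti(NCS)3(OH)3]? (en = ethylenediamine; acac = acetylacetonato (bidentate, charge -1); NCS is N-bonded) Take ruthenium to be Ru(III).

(acetylacetonato)bis(ethylenediamine)ruthenium(III) trihydroxotriisothiocyanatotitanate(IV)

Both ions are complex: the cation is named first with the plain metal name, the anion second with the -ate form; each ion's ligands are alphabetised independently.
Ru is given as +3; the cation's ligand charges sum to -1, so the complex cation is 2+.
A 1:1 salt means the anion carries the equal and opposite charge, 2−.
Anion: ligand charges sum to -6; for the ion to be 2−, Ti = +4.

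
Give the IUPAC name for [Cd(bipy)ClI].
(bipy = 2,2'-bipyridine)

There is no counter-ion, so the complex is neutral overall.
Ligand charges: 1×2,2'-bipyridine (neutral), 1×iodo (-1 each), 1×chloro (-1 each); total -2. So Cd + (-2) = 0, giving Cd = +2.
Ligands are named alphabetically: bipyridine before chloro before iodo.

(2,2'-bipyridine)chloroiodocadmium(II)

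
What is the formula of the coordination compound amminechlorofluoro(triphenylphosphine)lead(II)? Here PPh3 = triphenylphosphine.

Ligands: 1 fluoro (F, -1), 1 chloro (Cl, -1), 1 triphenylphosphine (PPh3, neutral), 1 ammine (NH3, neutral). Ligand charge sum = -2.
With Pb in oxidation state +2, the complex ion is [Pb...].

[PbClF(NH3)(PPh3)]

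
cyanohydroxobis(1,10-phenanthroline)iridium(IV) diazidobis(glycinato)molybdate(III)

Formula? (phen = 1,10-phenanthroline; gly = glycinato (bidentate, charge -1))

[Ir(CN)(OH)(phen)2][Mo(gly)2(N3)2]2

Cation [Ir…]: ligand charges -2, Ir(IV) ⇒ ion charge 2+.
Anion [Mo…]: ligand charges -4, Mo(III) ⇒ ion charge 1−.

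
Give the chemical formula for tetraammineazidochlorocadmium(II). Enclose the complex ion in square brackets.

Ligands: 1 azido (N3, -1), 4 ammine (NH3, neutral), 1 chloro (Cl, -1). Ligand charge sum = -2.
With Cd in oxidation state +2, the complex ion is [Cd...].

[CdCl(N3)(NH3)4]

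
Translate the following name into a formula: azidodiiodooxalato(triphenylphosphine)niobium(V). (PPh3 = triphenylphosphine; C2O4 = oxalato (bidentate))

Ligands: 1 azido (N3, -1), 1 triphenylphosphine (PPh3, neutral), 2 iodo (I, -1), 1 oxalato (C2O4, -2). Ligand charge sum = -5.
With Nb in oxidation state +5, the complex ion is [Nb...].

[Nb(C2O4)I2(N3)(PPh3)]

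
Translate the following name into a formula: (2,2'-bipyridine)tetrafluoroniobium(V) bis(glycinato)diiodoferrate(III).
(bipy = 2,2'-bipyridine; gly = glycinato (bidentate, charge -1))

[Nb(bipy)F4][Fe(gly)2I2]

Cation [Nb…]: ligand charges -4, Nb(V) ⇒ ion charge 1+.
Anion [Fe…]: ligand charges -4, Fe(III) ⇒ ion charge 1−.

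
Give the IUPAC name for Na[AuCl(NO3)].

sodium chloronitratoaurate(I)

The 1 sodium counter-ion carries a total charge of +1, so each complex ion is 1−.
Ligand charges: 1×chloro (-1 each), 1×nitrato (-1 each); total -2. So Au + (-2) = 1−, giving Au = +1.
Ligands are named alphabetically: chloro before nitrato.
The complex ion is anionic, so gold takes the -ate form aurate(I).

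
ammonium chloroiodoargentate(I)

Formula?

NH4[AgClI]

Ligands: 1 chloro (Cl, -1), 1 iodo (I, -1). Ligand charge sum = -2.
With Ag in oxidation state +1, the complex ion is [Ag...]^1−.
Charge balance with ammonium (+1) requires 1 complex ion per 1 ammonium.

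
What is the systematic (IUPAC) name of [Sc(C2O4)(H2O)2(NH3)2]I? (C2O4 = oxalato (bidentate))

The 1 iodide counter-ion carries a total charge of -1, so each complex ion is 1+.
Ligand charges: 1×oxalato (-2 each), 2×aqua (neutral), 2×ammine (neutral); total -2. So Sc + (-2) = 1+, giving Sc = +3.
Ligands are named alphabetically: ammine before aqua before oxalato.

diamminediaquaoxalatoscandium(III) iodide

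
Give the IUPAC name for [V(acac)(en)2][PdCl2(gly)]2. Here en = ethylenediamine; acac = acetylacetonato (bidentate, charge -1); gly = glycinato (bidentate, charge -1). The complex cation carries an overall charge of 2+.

The complex cation is given as 2+; its ligand charges sum to -1, so V = +3.
With 2 anions per cation, each anion must be 2/2 = 1−.
Anion: ligand charges sum to -3; for the ion to be 1−, Pd = +2.

(acetylacetonato)bis(ethylenediamine)vanadium(III) dichloro(glycinato)palladate(II)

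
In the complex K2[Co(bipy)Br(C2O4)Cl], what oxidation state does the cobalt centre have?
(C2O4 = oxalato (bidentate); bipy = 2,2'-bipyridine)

2 potassium outside the brackets (+1 each) → the complex ion is 2−.
Ligand charges: 1×C2O4 = -2; 1×bipy neutral; 1×Br = -1; 1×Cl = -1; sum -4.
Co + (-4) = 2− ⇒ Co is +2.

+2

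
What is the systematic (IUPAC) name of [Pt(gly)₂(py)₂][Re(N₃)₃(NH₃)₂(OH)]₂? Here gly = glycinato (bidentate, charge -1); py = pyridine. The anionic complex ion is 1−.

bis(glycinato)bis(pyridine)platinum(IV) diamminetriazidohydroxorhenate(III)

The complex anion is given as 1−; its ligand charges sum to -4, so Re = +3.
With 2 anions per cation, the cation must be 2×1 = 2+.
Cation: ligand charges sum to -2; for the ion to be 2+, Pt = +4.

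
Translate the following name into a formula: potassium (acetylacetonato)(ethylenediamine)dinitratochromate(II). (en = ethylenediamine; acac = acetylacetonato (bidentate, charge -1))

Ligands: 1 ethylenediamine (en, neutral), 2 nitrato (NO3, -1), 1 acetylacetonato (acac, -1). Ligand charge sum = -3.
With Cr in oxidation state +2, the complex ion is [Cr...]^1−.
Charge balance with potassium (+1) requires 1 complex ion per 1 potassium.

K[Cr(acac)(en)(NO3)2]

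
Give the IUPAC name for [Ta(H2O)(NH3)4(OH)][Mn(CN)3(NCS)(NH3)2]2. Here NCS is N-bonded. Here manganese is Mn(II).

tetraammineaquahydroxotantalum(V) diamminetricyanoisothiocyanatomanganate(II)

Mn is given as +2; the anion's ligand charges sum to -4, so the complex anion is 2−.
With 2 anions per cation, the cation must be 2×2 = 4+.
Cation: ligand charges sum to -1; for the ion to be 4+, Ta = +5.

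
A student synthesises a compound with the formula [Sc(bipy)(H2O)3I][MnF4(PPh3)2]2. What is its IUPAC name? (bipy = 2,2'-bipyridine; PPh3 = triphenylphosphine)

Scandium is always +3 in its complexes; the cation's ligand charges sum to -1, so the complex cation is 2+.
With 2 anions per cation, each anion must be 2/2 = 1−.
Anion: ligand charges sum to -4; for the ion to be 1−, Mn = +3.

triaqua(2,2'-bipyridine)iodoscandium(III) tetrafluorobis(triphenylphosphine)manganate(III)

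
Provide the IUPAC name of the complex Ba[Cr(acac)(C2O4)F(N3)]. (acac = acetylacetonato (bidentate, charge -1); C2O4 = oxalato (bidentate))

barium (acetylacetonato)azidofluorooxalatochromate(III)

The 1 barium counter-ion carries a total charge of +2, so each complex ion is 2−.
Ligand charges: 1×fluoro (-1 each), 1×acetylacetonato (-1 each), 1×oxalato (-2 each), 1×azido (-1 each); total -5. So Cr + (-5) = 2−, giving Cr = +3.
Ligands are named alphabetically: acetylacetonato before azido before fluoro before oxalato.
The complex ion is anionic, so chromium takes the -ate form chromate(III).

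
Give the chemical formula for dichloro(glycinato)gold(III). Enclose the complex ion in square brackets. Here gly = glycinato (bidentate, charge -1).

[AuCl2(gly)]

Ligands: 1 glycinato (gly, -1), 2 chloro (Cl, -1). Ligand charge sum = -3.
With Au in oxidation state +3, the complex ion is [Au...].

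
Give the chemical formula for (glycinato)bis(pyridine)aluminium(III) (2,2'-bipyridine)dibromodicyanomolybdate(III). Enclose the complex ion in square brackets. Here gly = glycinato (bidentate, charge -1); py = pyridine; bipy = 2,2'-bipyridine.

Cation [Al…]: ligand charges -1, Al(III) ⇒ ion charge 2+.
Anion [Mo…]: ligand charges -4, Mo(III) ⇒ ion charge 1−.

[Al(gly)(py)2][Mo(bipy)Br2(CN)2]2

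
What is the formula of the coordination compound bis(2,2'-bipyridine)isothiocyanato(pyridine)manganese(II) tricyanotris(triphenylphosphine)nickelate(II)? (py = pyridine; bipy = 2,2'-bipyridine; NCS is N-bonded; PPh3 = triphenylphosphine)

[Mn(bipy)2(NCS)(py)][Ni(CN)3(PPh3)3]

Cation [Mn…]: ligand charges -1, Mn(II) ⇒ ion charge 1+.
Anion [Ni…]: ligand charges -3, Ni(II) ⇒ ion charge 1−.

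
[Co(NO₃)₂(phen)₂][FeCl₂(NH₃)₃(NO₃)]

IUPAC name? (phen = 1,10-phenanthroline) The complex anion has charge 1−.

Both ions are complex: the cation is named first with the plain metal name, the anion second with the -ate form; each ion's ligands are alphabetised independently.
The complex anion is given as 1−; its ligand charges sum to -3, so Fe = +2.
A 1:1 salt means the cation carries the equal and opposite charge, 1+.
Cation: ligand charges sum to -2; for the ion to be 1+, Co = +3.

dinitratobis(1,10-phenanthroline)cobalt(III) triamminedichloronitratoferrate(II)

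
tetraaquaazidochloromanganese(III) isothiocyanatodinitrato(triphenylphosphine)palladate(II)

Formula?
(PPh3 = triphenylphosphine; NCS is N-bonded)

Cation [Mn…]: ligand charges -2, Mn(III) ⇒ ion charge 1+.
Anion [Pd…]: ligand charges -3, Pd(II) ⇒ ion charge 1−.
One 1+ cation balances one 1− anion.

[MnCl(H2O)4(N3)][Pd(NCS)(NO3)2(PPh3)]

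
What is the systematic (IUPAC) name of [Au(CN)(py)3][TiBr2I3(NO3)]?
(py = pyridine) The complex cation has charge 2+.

Both ions are complex: the cation is named first with the plain metal name, the anion second with the -ate form; each ion's ligands are alphabetised independently.
The complex cation is given as 2+; its ligand charges sum to -1, so Au = +3.
A 1:1 salt means the anion carries the equal and opposite charge, 2−.
Anion: ligand charges sum to -6; for the ion to be 2−, Ti = +4.

cyanotris(pyridine)gold(III) dibromotriiodonitratotitanate(IV)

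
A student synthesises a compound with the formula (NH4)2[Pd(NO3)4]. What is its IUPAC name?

The 2 ammonium counter-ions carry a total charge of +2, so each complex ion is 2−.
Ligand charges: 4×nitrato (-1 each); total -4. So Pd + (-4) = 2−, giving Pd = +2.
The complex ion is anionic, so palladium takes the -ate form palladate(II).

ammonium tetranitratopalladate(II)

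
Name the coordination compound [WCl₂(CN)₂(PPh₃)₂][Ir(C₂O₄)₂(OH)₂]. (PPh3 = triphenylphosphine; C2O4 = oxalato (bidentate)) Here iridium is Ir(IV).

Both ions are complex: the cation is named first with the plain metal name, the anion second with the -ate form; each ion's ligands are alphabetised independently.
Ir is given as +4; the anion's ligand charges sum to -6, so the complex anion is 2−.
A 1:1 salt means the cation carries the equal and opposite charge, 2+.
Cation: ligand charges sum to -4; for the ion to be 2+, W = +6.

dichlorodicyanobis(triphenylphosphine)tungsten(VI) dihydroxodioxalatoiridate(IV)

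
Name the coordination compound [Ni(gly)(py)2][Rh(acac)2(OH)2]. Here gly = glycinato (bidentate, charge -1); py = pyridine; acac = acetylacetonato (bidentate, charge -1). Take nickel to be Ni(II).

Ni is given as +2; the cation's ligand charges sum to -1, so the complex cation is 1+.
A 1:1 salt means the anion carries the equal and opposite charge, 1−.
Anion: ligand charges sum to -4; for the ion to be 1−, Rh = +3.

(glycinato)bis(pyridine)nickel(II) bis(acetylacetonato)dihydroxorhodate(III)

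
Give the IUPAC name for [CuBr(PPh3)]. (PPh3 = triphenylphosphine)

bromo(triphenylphosphine)copper(I)

There is no counter-ion, so the complex is neutral overall.
Ligand charges: 1×bromo (-1 each), 1×triphenylphosphine (neutral); total -1. So Cu + (-1) = 0, giving Cu = +1.
Ligands are named alphabetically: bromo before triphenylphosphine.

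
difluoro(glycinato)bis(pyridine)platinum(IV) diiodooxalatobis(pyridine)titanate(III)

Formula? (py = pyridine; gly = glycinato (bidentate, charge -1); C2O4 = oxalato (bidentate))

Cation [Pt…]: ligand charges -3, Pt(IV) ⇒ ion charge 1+.
Anion [Ti…]: ligand charges -4, Ti(III) ⇒ ion charge 1−.

[PtF2(gly)(py)2][Ti(C2O4)I2(py)2]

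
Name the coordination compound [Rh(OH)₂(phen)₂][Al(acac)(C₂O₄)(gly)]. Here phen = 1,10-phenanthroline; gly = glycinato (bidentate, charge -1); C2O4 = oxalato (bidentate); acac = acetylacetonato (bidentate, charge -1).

dihydroxobis(1,10-phenanthroline)rhodium(III) (acetylacetonato)(glycinato)oxalatoaluminate(III)

Aluminium is always +3 in its complexes; the anion's ligand charges sum to -4, so the complex anion is 1−.
A 1:1 salt means the cation carries the equal and opposite charge, 1+.
Cation: ligand charges sum to -2; for the ion to be 1+, Rh = +3.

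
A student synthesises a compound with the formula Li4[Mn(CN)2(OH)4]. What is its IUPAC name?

lithium dicyanotetrahydroxomanganate(II)

The 4 lithium counter-ions carry a total charge of +4, so each complex ion is 4−.
Ligand charges: 2×cyano (-1 each), 4×hydroxo (-1 each); total -6. So Mn + (-6) = 4−, giving Mn = +2.
The complex ion is anionic, so manganese takes the -ate form manganate(II).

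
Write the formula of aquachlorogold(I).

[AuCl(H2O)]

Ligands: 1 aqua (H2O, neutral), 1 chloro (Cl, -1). Ligand charge sum = -1.
With Au in oxidation state +1, the complex ion is [Au...].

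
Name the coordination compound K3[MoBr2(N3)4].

potassium tetraazidodibromomolybdate(III)

The 3 potassium counter-ions carry a total charge of +3, so each complex ion is 3−.
Ligand charges: 4×azido (-1 each), 2×bromo (-1 each); total -6. So Mo + (-6) = 3−, giving Mo = +3.
Ligands are named alphabetically: azido before bromo.
The complex ion is anionic, so molybdenum takes the -ate form molybdate(III).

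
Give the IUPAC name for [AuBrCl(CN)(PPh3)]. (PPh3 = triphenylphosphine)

bromochlorocyano(triphenylphosphine)gold(III)

There is no counter-ion, so the complex is neutral overall.
Ligand charges: 1×bromo (-1 each), 1×cyano (-1 each), 1×triphenylphosphine (neutral), 1×chloro (-1 each); total -3. So Au + (-3) = 0, giving Au = +3.
Ligands are named alphabetically: bromo before chloro before cyano before triphenylphosphine.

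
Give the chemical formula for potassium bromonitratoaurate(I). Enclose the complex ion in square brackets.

Ligands: 1 nitrato (NO3, -1), 1 bromo (Br, -1). Ligand charge sum = -2.
With Au in oxidation state +1, the complex ion is [Au...]^1−.
Charge balance with potassium (+1) requires 1 complex ion per 1 potassium.

K[AuBr(NO3)]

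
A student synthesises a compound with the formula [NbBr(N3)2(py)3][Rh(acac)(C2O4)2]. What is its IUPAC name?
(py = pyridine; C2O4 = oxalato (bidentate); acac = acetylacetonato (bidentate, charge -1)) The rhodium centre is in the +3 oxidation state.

Both ions are complex: the cation is named first with the plain metal name, the anion second with the -ate form; each ion's ligands are alphabetised independently.
Rh is given as +3; the anion's ligand charges sum to -5, so the complex anion is 2−.
A 1:1 salt means the cation carries the equal and opposite charge, 2+.
Cation: ligand charges sum to -3; for the ion to be 2+, Nb = +5.

diazidobromotris(pyridine)niobium(V) (acetylacetonato)dioxalatorhodate(III)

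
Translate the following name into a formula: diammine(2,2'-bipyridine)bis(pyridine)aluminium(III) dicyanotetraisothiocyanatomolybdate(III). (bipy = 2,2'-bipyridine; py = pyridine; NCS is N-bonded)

Cation [Al…]: ligand charges 0, Al(III) ⇒ ion charge 3+.
Anion [Mo…]: ligand charges -6, Mo(III) ⇒ ion charge 3−.

[Al(bipy)(NH3)2(py)2][Mo(CN)2(NCS)4]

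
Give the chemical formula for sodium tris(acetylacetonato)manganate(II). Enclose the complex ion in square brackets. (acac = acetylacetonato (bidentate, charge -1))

Ligands: 3 acetylacetonato (acac, -1). Ligand charge sum = -3.
Charge balance with sodium (+1) requires 1 complex ion per 1 sodium.

Na[Mn(acac)3]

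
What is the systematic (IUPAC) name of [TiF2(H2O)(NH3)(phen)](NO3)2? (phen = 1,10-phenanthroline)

The 2 nitrate counter-ions carry a total charge of -2, so each complex ion is 2+.
Ligand charges: 1×1,10-phenanthroline (neutral), 2×fluoro (-1 each), 1×ammine (neutral), 1×aqua (neutral); total -2. So Ti + (-2) = 2+, giving Ti = +4.
Ligands are named alphabetically: ammine before aqua before fluoro before phenanthroline.

ammineaquadifluoro(1,10-phenanthroline)titanium(IV) nitrate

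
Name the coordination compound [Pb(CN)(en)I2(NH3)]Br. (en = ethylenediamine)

amminecyano(ethylenediamine)diiodolead(IV) bromide

The 1 bromide counter-ion carries a total charge of -1, so each complex ion is 1+.
Ligand charges: 1×cyano (-1 each), 1×ammine (neutral), 2×iodo (-1 each), 1×ethylenediamine (neutral); total -3. So Pb + (-3) = 1+, giving Pb = +4.
Ligands are named alphabetically: ammine before cyano before ethylenediamine before iodo.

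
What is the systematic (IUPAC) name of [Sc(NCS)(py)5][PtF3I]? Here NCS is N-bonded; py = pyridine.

isothiocyanatopentakis(pyridine)scandium(III) trifluoroiodoplatinate(II)

Both ions are complex: the cation is named first with the plain metal name, the anion second with the -ate form; each ion's ligands are alphabetised independently.
Scandium is always +3 in its complexes; the cation's ligand charges sum to -1, so the complex cation is 2+.
A 1:1 salt means the anion carries the equal and opposite charge, 2−.
Anion: ligand charges sum to -4; for the ion to be 2−, Pt = +2.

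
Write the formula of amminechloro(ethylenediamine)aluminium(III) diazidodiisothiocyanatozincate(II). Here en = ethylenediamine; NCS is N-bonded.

[AlCl(en)(NH3)][Zn(N3)2(NCS)2]

Cation [Al…]: ligand charges -1, Al(III) ⇒ ion charge 2+.
Anion [Zn…]: ligand charges -4, Zn(II) ⇒ ion charge 2−.
One 2+ cation balances one 2− anion.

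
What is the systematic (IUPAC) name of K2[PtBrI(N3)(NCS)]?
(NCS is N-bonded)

potassium azidobromoiodoisothiocyanatoplatinate(II)

The 2 potassium counter-ions carry a total charge of +2, so each complex ion is 2−.
Ligand charges: 1×isothiocyanato (-1 each), 1×bromo (-1 each), 1×azido (-1 each), 1×iodo (-1 each); total -4. So Pt + (-4) = 2−, giving Pt = +2.
Ligands are named alphabetically: azido before bromo before iodo before isothiocyanato.
The complex ion is anionic, so platinum takes the -ate form platinate(II).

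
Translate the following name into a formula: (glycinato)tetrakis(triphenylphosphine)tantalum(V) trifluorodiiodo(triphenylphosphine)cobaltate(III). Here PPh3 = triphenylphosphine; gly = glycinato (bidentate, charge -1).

Cation [Ta…]: ligand charges -1, Ta(V) ⇒ ion charge 4+.
Anion [Co…]: ligand charges -5, Co(III) ⇒ ion charge 2−.
One 4+ cation requires 2 of the 2− anion.

[Ta(gly)(PPh3)4][CoF3I2(PPh3)]2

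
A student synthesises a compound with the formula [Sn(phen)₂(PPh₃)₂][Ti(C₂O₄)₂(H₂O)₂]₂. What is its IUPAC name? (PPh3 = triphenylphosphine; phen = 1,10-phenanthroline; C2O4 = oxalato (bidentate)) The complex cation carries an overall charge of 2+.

bis(1,10-phenanthroline)bis(triphenylphosphine)tin(II) diaquadioxalatotitanate(III)

Both ions are complex: the cation is named first with the plain metal name, the anion second with the -ate form; each ion's ligands are alphabetised independently.
The complex cation is given as 2+; its ligand charges sum to 0, so Sn = +2.
With 2 anions per cation, each anion must be 2/2 = 1−.
Anion: ligand charges sum to -4; for the ion to be 1−, Ti = +3.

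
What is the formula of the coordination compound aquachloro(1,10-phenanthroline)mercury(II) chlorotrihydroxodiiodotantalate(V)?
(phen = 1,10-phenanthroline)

[HgCl(H2O)(phen)][TaClI2(OH)3]

Cation [Hg…]: ligand charges -1, Hg(II) ⇒ ion charge 1+.
Anion [Ta…]: ligand charges -6, Ta(V) ⇒ ion charge 1−.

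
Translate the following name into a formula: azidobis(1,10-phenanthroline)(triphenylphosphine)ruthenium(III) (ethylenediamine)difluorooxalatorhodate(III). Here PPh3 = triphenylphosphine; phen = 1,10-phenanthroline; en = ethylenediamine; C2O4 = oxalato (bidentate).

Cation [Ru…]: ligand charges -1, Ru(III) ⇒ ion charge 2+.
Anion [Rh…]: ligand charges -4, Rh(III) ⇒ ion charge 1−.

[Ru(N3)(phen)2(PPh3)][Rh(C2O4)(en)F2]2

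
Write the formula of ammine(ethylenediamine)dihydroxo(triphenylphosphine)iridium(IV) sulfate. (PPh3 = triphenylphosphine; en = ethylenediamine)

[Ir(en)(NH3)(OH)2(PPh3)]SO4

Ligands: 1 triphenylphosphine (PPh3, neutral), 1 ammine (NH3, neutral), 2 hydroxo (OH, -1), 1 ethylenediamine (en, neutral). Ligand charge sum = -2.
With Ir in oxidation state +4, the complex ion is [Ir...]^2+.
Charge balance with sulfate (-2) requires 1 complex ion per 1 sulfate.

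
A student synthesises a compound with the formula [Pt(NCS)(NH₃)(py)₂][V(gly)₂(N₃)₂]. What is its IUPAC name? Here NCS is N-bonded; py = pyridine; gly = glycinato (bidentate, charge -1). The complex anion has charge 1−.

The complex anion is given as 1−; its ligand charges sum to -4, so V = +3.
A 1:1 salt means the cation carries the equal and opposite charge, 1+.
Cation: ligand charges sum to -1; for the ion to be 1+, Pt = +2.

ammineisothiocyanatobis(pyridine)platinum(II) diazidobis(glycinato)vanadate(III)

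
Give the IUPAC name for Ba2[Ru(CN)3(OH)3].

The 2 barium counter-ions carry a total charge of +4, so each complex ion is 4−.
Ligand charges: 3×hydroxo (-1 each), 3×cyano (-1 each); total -6. So Ru + (-6) = 4−, giving Ru = +2.
The complex ion is anionic, so ruthenium takes the -ate form ruthenate(II).

barium tricyanotrihydroxoruthenate(II)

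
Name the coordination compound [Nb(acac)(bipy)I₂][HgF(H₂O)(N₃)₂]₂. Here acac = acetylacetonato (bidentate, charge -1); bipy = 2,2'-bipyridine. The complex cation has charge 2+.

Both ions are complex: the cation is named first with the plain metal name, the anion second with the -ate form; each ion's ligands are alphabetised independently.
The complex cation is given as 2+; its ligand charges sum to -3, so Nb = +5.
With 2 anions per cation, each anion must be 2/2 = 1−.
Anion: ligand charges sum to -3; for the ion to be 1−, Hg = +2.

(acetylacetonato)(2,2'-bipyridine)diiodoniobium(V) aquadiazidofluoromercurate(II)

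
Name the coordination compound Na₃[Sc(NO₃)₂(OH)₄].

sodium tetrahydroxodinitratoscandate(III)

The 3 sodium counter-ions carry a total charge of +3, so each complex ion is 3−.
Ligand charges: 4×hydroxo (-1 each), 2×nitrato (-1 each); total -6. So Sc + (-6) = 3−, giving Sc = +3.
The complex ion is anionic, so scandium takes the -ate form scandate(III).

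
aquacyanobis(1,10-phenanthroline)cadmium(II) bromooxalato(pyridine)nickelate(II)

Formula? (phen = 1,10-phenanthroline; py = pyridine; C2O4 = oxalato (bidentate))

[Cd(CN)(H2O)(phen)2][NiBr(C2O4)(py)]

Cation [Cd…]: ligand charges -1, Cd(II) ⇒ ion charge 1+.
Anion [Ni…]: ligand charges -3, Ni(II) ⇒ ion charge 1−.
One 1+ cation balances one 1− anion.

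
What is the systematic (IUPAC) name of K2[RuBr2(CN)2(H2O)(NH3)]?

potassium ammineaquadibromodicyanoruthenate(II)

The 2 potassium counter-ions carry a total charge of +2, so each complex ion is 2−.
Ligand charges: 2×bromo (-1 each), 1×ammine (neutral), 1×aqua (neutral), 2×cyano (-1 each); total -4. So Ru + (-4) = 2−, giving Ru = +2.
The complex ion is anionic, so ruthenium takes the -ate form ruthenate(II).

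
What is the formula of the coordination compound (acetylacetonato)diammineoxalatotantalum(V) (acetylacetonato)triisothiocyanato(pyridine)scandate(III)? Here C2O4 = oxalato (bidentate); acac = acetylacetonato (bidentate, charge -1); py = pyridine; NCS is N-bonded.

Cation [Ta…]: ligand charges -3, Ta(V) ⇒ ion charge 2+.
Anion [Sc…]: ligand charges -4, Sc(III) ⇒ ion charge 1−.
One 2+ cation requires 2 of the 1− anion.

[Ta(acac)(C2O4)(NH3)2][Sc(acac)(NCS)3(py)]2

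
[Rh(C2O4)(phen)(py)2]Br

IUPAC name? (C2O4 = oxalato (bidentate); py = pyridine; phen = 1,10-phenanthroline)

The 1 bromide counter-ion carries a total charge of -1, so each complex ion is 1+.
Ligand charges: 1×oxalato (-2 each), 2×pyridine (neutral), 1×1,10-phenanthroline (neutral); total -2. So Rh + (-2) = 1+, giving Rh = +3.
Ligands are named alphabetically: oxalato before phenanthroline before pyridine.

oxalato(1,10-phenanthroline)bis(pyridine)rhodium(III) bromide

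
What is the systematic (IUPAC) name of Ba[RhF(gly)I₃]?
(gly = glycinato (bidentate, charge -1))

barium fluoro(glycinato)triiodorhodate(III)

The 1 barium counter-ion carries a total charge of +2, so each complex ion is 2−.
Ligand charges: 1×fluoro (-1 each), 3×iodo (-1 each), 1×glycinato (-1 each); total -5. So Rh + (-5) = 2−, giving Rh = +3.
Ligands are named alphabetically: fluoro before glycinato before iodo.
The complex ion is anionic, so rhodium takes the -ate form rhodate(III).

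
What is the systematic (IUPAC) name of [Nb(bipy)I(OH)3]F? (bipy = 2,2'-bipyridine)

The 1 fluoride counter-ion carries a total charge of -1, so each complex ion is 1+.
Ligand charges: 1×iodo (-1 each), 3×hydroxo (-1 each), 1×2,2'-bipyridine (neutral); total -4. So Nb + (-4) = 1+, giving Nb = +5.
Ligands are named alphabetically: bipyridine before hydroxo before iodo.

(2,2'-bipyridine)trihydroxoiodoniobium(V) fluoride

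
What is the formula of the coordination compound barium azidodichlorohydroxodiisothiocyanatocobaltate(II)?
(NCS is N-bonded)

Ligands: 2 isothiocyanato (NCS, -1), 1 azido (N3, -1), 1 hydroxo (OH, -1), 2 chloro (Cl, -1). Ligand charge sum = -6.
With Co in oxidation state +2, the complex ion is [Co...]^4−.
Charge balance with barium (+2) requires 1 complex ion per 2 barium.

Ba2[CoCl2(N3)(NCS)2(OH)]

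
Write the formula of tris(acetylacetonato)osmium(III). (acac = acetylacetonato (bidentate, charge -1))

[Os(acac)3]

Ligands: 3 acetylacetonato (acac, -1). Ligand charge sum = -3.
With Os in oxidation state +3, the complex ion is [Os...].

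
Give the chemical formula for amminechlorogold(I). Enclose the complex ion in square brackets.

[AuCl(NH3)]

Ligands: 1 chloro (Cl, -1), 1 ammine (NH3, neutral). Ligand charge sum = -1.
With Au in oxidation state +1, the complex ion is [Au...].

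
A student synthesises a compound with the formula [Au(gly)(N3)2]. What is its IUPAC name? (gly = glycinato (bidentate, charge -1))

diazido(glycinato)gold(III)

There is no counter-ion, so the complex is neutral overall.
Ligand charges: 1×glycinato (-1 each), 2×azido (-1 each); total -3. So Au + (-3) = 0, giving Au = +3.
Ligands are named alphabetically: azido before glycinato.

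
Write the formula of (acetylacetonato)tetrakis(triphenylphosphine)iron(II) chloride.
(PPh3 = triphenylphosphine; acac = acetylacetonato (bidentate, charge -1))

[Fe(acac)(PPh3)4]Cl

Ligands: 4 triphenylphosphine (PPh3, neutral), 1 acetylacetonato (acac, -1). Ligand charge sum = -1.
With Fe in oxidation state +2, the complex ion is [Fe...]^1+.
Charge balance with chloride (-1) requires 1 complex ion per 1 chloride.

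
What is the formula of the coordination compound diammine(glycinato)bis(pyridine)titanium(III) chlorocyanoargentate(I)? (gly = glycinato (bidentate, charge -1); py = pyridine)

[Ti(gly)(NH3)2(py)2][AgCl(CN)]2

Cation [Ti…]: ligand charges -1, Ti(III) ⇒ ion charge 2+.
Anion [Ag…]: ligand charges -2, Ag(I) ⇒ ion charge 1−.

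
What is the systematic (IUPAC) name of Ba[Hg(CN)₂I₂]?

barium dicyanodiiodomercurate(II)

The 1 barium counter-ion carries a total charge of +2, so each complex ion is 2−.
Ligand charges: 2×cyano (-1 each), 2×iodo (-1 each); total -4. So Hg + (-4) = 2−, giving Hg = +2.
The complex ion is anionic, so mercury takes the -ate form mercurate(II).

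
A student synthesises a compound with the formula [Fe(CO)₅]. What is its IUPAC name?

pentacarbonyliron(0)

There is no counter-ion, so the complex is neutral overall.
Ligand charges: 5×carbonyl (neutral); total 0. So Fe + (0) = 0, giving Fe = 0.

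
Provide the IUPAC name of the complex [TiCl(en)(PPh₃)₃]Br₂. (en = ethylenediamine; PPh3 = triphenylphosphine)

The 2 bromide counter-ions carry a total charge of -2, so each complex ion is 2+.
Ligand charges: 1×chloro (-1 each), 1×ethylenediamine (neutral), 3×triphenylphosphine (neutral); total -1. So Ti + (-1) = 2+, giving Ti = +3.
Ligands are named alphabetically: chloro before ethylenediamine before triphenylphosphine.

chloro(ethylenediamine)tris(triphenylphosphine)titanium(III) bromide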